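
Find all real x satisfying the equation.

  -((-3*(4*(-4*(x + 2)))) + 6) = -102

Step 1. [-((-3*(4*(-4*(x + 2)))) + 6) = -102] flip signs both sides ⇒ neg: (-3*(4*(-4*(x + 2)))) + 6 = 102.
Step 2. [(-3*(4*(-4*(x + 2)))) + 6 = 102] -3 divides every term; factor it out, so factor: (4*(-4*(x + 2))) - 2 = -34.
Step 3. [(4*(-4*(x + 2))) - 2 = -34] peel the -2: add 2 from each side. So sub: 4*(-4*(x + 2)) = -32.
Step 4. [4*(-4*(x + 2)) = -32] LHS = 4·(…); ÷4 both sides ⇒ div: -4*(x + 2) = -8.
Step 5. [-4*(x + 2) = -8] leading coefficient -4: divide by -4, so div: x + 2 = 2.
Step 6. [x + 2 = 2] +2 is outermost — subtract 2 both sides ⇒ sub: x = 0.

Answer: x ∈ {0}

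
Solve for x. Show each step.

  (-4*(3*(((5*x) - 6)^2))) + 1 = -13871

Step 1. [(-4*(3*(((5*x) - 6)^2))) + 1 = -13871] the outer +1 inverts by subtracting 1 ⇒ sub: -4*(3*(((5*x) - 6)^2)) = -13872.
Step 2. [-4*(3*(((5*x) - 6)^2)) = -13872] divide by the outer -4, so div: 3*(((5*x) - 6)^2) = 3468.
Step 3. [3*(((5*x) - 6)^2) = 3468] divide by the outer 3 ⇒ div: ((5*x) - 6)^2 = 1156.
Step 4. [((5*x) - 6)^2 = 1156] 1156 ≥ 0, LHS is (·)² — take ±√ ⇒ sqrt: (5*x) - 6 = 34 or -34.
Step 5. [(5*x) - 6 = 34 or -34] the outer -6 inverts by adding 6. So sub: 5*x = 40 or -28.
Step 6. [5*x = 40 or -28] leading coefficient 5: divide by 5, so div: x = 8 or -28/5.

Answer: x ∈ {-28/5, 8}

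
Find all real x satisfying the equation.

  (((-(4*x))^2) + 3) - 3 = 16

Step 1. [(((-(4*x))^2) + 3) - 3 = 16] 3 comes off first (add 3) ⇒ sub: ((-(4*x))^2) + 3 = 19.
Step 2. [((-(4*x))^2) + 3 = 19] peel the +3: subtract 3 from each side. So sub: (-(4*x))^2 = 16.
Step 3. [(-(4*x))^2 = 16] 16 ≥ 0, LHS is (·)² — take ±√ ⇒ sqrt: -(4*x) = 4 or -4.
Step 4. [-(4*x) = 4 or -4] LHS negated; negate both sides. So neg: 4*x = -4 or 4.
Step 5. [4*x = -4 or 4] 4 out front; divide by 4. So div: x = -1 or 1.

Answer: x ∈ {-1, 1}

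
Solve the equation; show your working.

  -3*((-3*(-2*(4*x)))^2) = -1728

Step 1. [-3*((-3*(-2*(4*x)))^2) = -1728] -3 out front; divide by -3 ⇒ div: (-3*(-2*(4*x)))^2 = 576.
Step 2. [(-3*(-2*(4*x)))^2 = 576] √ both sides: 576 ≥ 0 gives two branches, so sqrt: -3*(-2*(4*x)) = 24 or -24.
Step 3. [-3*(-2*(4*x)) = 24 or -24] -3 out front; divide by -3, so div: -2*(4*x) = -8 or 8.
Step 4. [-2*(4*x) = -8 or 8] -2 out front; divide by -2 ⇒ div: 4*x = 4 or -4.
Step 5. [4*x = 4 or -4] 4·(inner) — divide through by 4, so div: x = 1 or -1.

Answer: x ∈ {-1, 1}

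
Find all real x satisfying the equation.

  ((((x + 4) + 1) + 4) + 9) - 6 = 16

Step 1. [((((x + 4) + 1) + 4) + 9) - 6 = 16] 6 comes off first (add 6) ⇒ sub: (((x + 4) + 1) + 4) + 9 = 22.
Step 2. [(((x + 4) + 1) + 4) + 9 = 22] 9 comes off first (subtract 9), so sub: ((x + 4) + 1) + 4 = 13.
Step 3. [((x + 4) + 1) + 4 = 13] peel the +4: subtract 4 from each side. So sub: (x + 4) + 1 = 9.
Step 4. [(x + 4) + 1 = 9] +1 is outermost — subtract 1 both sides, so sub: x + 4 = 8.
Step 5. [x + 4 = 8] peel the +4: subtract 4 from each side. So sub: x = 4.

Answer: x ∈ {4}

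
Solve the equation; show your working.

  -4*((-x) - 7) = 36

Step 1. [-4*((-x) - 7) = 36] -4·(inner) — divide through by -4. So div: (-x) - 7 = -9.
Step 2. [(-x) - 7 = -9] the outer -7 inverts by adding 7 ⇒ sub: -x = -2.
Step 3. [-x = -2] flip signs both sides, so neg: x = 2.

Answer: x ∈ {2}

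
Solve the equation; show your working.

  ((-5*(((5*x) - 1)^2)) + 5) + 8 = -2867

Step 1. [((-5*(((5*x) - 1)^2)) + 5) + 8 = -2867] +8 is outermost — subtract 8 both sides, so sub: (-5*(((5*x) - 1)^2)) + 5 = -2875.
Step 2. [(-5*(((5*x) - 1)^2)) + 5 = -2875] +5 is outermost — subtract 5 both sides ⇒ sub: -5*(((5*x) - 1)^2) = -2880.
Step 3. [-5*(((5*x) - 1)^2) = -2880] -5·(inner) — divide through by -5, so div: ((5*x) - 1)^2 = 576.
Step 4. [((5*x) - 1)^2 = 576] √ both sides: 576 ≥ 0 gives two branches, so sqrt: (5*x) - 1 = 24 or -24.
Step 5. [(5*x) - 1 = 24 or -24] 1 comes off first (add 1). So sub: 5*x = 25 or -23.
Step 6. [5*x = 25 or -23] leading coefficient 5: divide by 5 ⇒ div: x = 5 or -23/5.

Answer: x ∈ {-23/5, 5}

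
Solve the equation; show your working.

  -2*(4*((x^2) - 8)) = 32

Step 1. [-2*(4*((x^2) - 8)) = 32] leading coefficient -2: divide by -2, so div: 4*((x^2) - 8) = -16.
Step 2. [4*((x^2) - 8) = -16] LHS = 4·(…); ÷4 both sides ⇒ div: (x^2) - 8 = -4.
Step 3. [(x^2) - 8 = -4] add 8: x sits inside (… - 8), so sub: x^2 = 4.
Step 4. [x^2 = 4] √ both sides: 4 ≥ 0 gives two branches, so sqrt: x = 2 or -2.

Answer: x ∈ {-2, 2}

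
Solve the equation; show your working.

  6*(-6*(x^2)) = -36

Step 1. [6*(-6*(x^2)) = -36] LHS = 6·(…); ÷6 both sides. So div: -6*(x^2) = -6.
Step 2. [-6*(x^2) = -6] -6·(inner) — divide through by -6, so div: x^2 = 1.
Step 3. [x^2 = 1] √ both sides: 1 ≥ 0 gives two branches ⇒ sqrt: x = 1 or -1.

Answer: x ∈ {-1, 1}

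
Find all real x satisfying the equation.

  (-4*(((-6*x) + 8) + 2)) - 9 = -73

Step 1. [(-4*(((-6*x) + 8) + 2)) - 9 = -73] the outer -9 inverts by adding 9 ⇒ sub: -4*(((-6*x) + 8) + 2) = -64.
Step 2. [-4*(((-6*x) + 8) + 2) = -64] LHS = -4·(…); ÷-4 both sides, so div: ((-6*x) + 8) + 2 = 16.
Step 3. [((-6*x) + 8) + 2 = 16] subtract 2: x sits inside (… + 2). So sub: (-6*x) + 8 = 14.
Step 4. [(-6*x) + 8 = 14] +8 is outermost — subtract 8 both sides. So sub: -6*x = 6.
Step 5. [-6*x = 6] leading coefficient -6: divide by -6 ⇒ div: x = -1.

Answer: x ∈ {-1}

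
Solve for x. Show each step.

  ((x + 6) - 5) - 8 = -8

Step 1. [((x + 6) - 5) - 8 = -8] -8 is outermost — add 8 both sides, so sub: (x + 6) - 5 = 0.
Step 2. [(x + 6) - 5 = 0] add 5: x sits inside (… - 5). So sub: x + 6 = 5.
Step 3. [x + 6 = 5] the outer +6 inverts by subtracting 6. So sub: x = -1.

Answer: x ∈ {-1}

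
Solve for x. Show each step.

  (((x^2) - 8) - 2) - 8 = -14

Step 1. [(((x^2) - 8) - 2) - 8 = -14] peel the -8: add 8 from each side. So sub: ((x^2) - 8) - 2 = -6.
Step 2. [((x^2) - 8) - 2 = -6] add 2: x sits inside (… - 2), so sub: (x^2) - 8 = -4.
Step 3. [(x^2) - 8 = -4] add 8: x sits inside (… - 8) ⇒ sub: x^2 = 4.
Step 4. [x^2 = 4] √ both sides: 4 ≥ 0 gives two branches ⇒ sqrt: x = 2 or -2.

Answer: x ∈ {-2, 2}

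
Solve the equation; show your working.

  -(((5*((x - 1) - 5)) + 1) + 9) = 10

Step 1. [-(((5*((x - 1) - 5)) + 1) + 9) = 10] leading − — multiply by −1, so neg: ((5*((x - 1) - 5)) + 1) + 9 = -10.
Step 2. [((5*((x - 1) - 5)) + 1) + 9 = -10] the outer +9 inverts by subtracting 9. So sub: (5*((x - 1) - 5)) + 1 = -19.
Step 3. [(5*((x - 1) - 5)) + 1 = -19] 1 comes off first (subtract 1), so sub: 5*((x - 1) - 5) = -20.
Step 4. [5*((x - 1) - 5) = -20] 5 out front; divide by 5, so div: (x - 1) - 5 = -4.
Step 5. [(x - 1) - 5 = -4] -5 is outermost — add 5 both sides. So sub: x - 1 = 1.
Step 6. [x - 1 = 1] 1 comes off first (add 1). So sub: x = 2.

Answer: x ∈ {2}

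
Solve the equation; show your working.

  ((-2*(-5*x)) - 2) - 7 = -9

Step 1. [((-2*(-5*x)) - 2) - 7 = -9] 7 comes off first (add 7). So sub: (-2*(-5*x)) - 2 = -2.
Step 2. [(-2*(-5*x)) - 2 = -2] the outer -2 inverts by adding 2, so sub: -2*(-5*x) = 0.
Step 3. [-2*(-5*x) = 0] -2 out front; divide by -2, so div: -5*x = 0.
Step 4. [-5*x = 0] leading coefficient -5: divide by -5, so div: x = 0.

Answer: x ∈ {0}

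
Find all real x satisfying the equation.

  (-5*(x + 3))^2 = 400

Step 1. [(-5*(x + 3))^2 = 400] 400 ≥ 0, LHS is (·)² — take ±√, so sqrt: -5*(x + 3) = 20 or -20.
Step 2. [-5*(x + 3) = 20 or -20] divide by the outer -5, so div: x + 3 = -4 or 4.
Step 3. [x + 3 = -4 or 4] +3 is outermost — subtract 3 both sides, so sub: x = -7 or 1.

Answer: x ∈ {-7, 1}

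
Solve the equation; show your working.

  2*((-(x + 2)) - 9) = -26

Step 1. [2*((-(x + 2)) - 9) = -26] 2 out front; divide by 2. So div: (-(x + 2)) - 9 = -13.
Step 2. [(-(x + 2)) - 9 = -13] peel the -9: add 9 from each side ⇒ sub: -(x + 2) = -4.
Step 3. [-(x + 2) = -4] leading − — multiply by −1 ⇒ neg: x + 2 = 4.
Step 4. [x + 2 = 4] +2 is outermost — subtract 2 both sides, so sub: x = 2.

Answer: x ∈ {2}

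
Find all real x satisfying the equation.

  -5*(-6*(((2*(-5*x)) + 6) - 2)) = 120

Step 1. [-5*(-6*(((2*(-5*x)) + 6) - 2)) = 120] divide by the outer -5 ⇒ div: -6*(((2*(-5*x)) + 6) - 2) = -24.
Step 2. [-6*(((2*(-5*x)) + 6) - 2) = -24] -6 out front; divide by -6, so div: ((2*(-5*x)) + 6) - 2 = 4.
Step 3. [((2*(-5*x)) + 6) - 2 = 4] 2 comes off first (add 2) ⇒ sub: (2*(-5*x)) + 6 = 6.
Step 4. [(2*(-5*x)) + 6 = 6] 2 divides every term; factor it out, so factor: (-5*x) + 3 = 3.
Step 5. [(-5*x) + 3 = 3] 3 comes off first (subtract 3) ⇒ sub: -5*x = 0.
Step 6. [-5*x = 0] leading coefficient -5: divide by -5. So div: x = 0.

Answer: x ∈ {0}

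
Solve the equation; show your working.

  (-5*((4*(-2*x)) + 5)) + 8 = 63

Step 1. [(-5*((4*(-2*x)) + 5)) + 8 = 63] peel the +8: subtract 8 from each side ⇒ sub: -5*((4*(-2*x)) + 5) = 55.
Step 2. [-5*((4*(-2*x)) + 5) = 55] -5 out front; divide by -5, so div: (4*(-2*x)) + 5 = -11.
Step 3. [(4*(-2*x)) + 5 = -11] peel the +5: subtract 5 from each side, so sub: 4*(-2*x) = -16.
Step 4. [4*(-2*x) = -16] LHS = 4·(…); ÷4 both sides. So div: -2*x = -4.
Step 5. [-2*x = -4] leading coefficient -2: divide by -2, so div: x = 2.

Answer: x ∈ {2}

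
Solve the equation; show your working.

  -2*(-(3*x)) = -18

Step 1. [-2*(-(3*x)) = -18] leading coefficient -2: divide by -2, so div: -(3*x) = 9.
Step 2. [-(3*x) = 9] flip signs both sides ⇒ neg: 3*x = -9.
Step 3. [3*x = -9] divide by the outer 3, so div: x = -3.

Answer: x ∈ {-3}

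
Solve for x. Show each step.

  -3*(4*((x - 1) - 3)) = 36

Step 1. [-3*(4*((x - 1) - 3)) = 36] -3·(inner) — divide through by -3 ⇒ div: 4*((x - 1) - 3) = -12.
Step 2. [4*((x - 1) - 3) = -12] leading coefficient 4: divide by 4 ⇒ div: (x - 1) - 3 = -3.
Step 3. [(x - 1) - 3 = -3] 3 comes off first (add 3), so sub: x - 1 = 0.
Step 4. [x - 1 = 0] the outer -1 inverts by adding 1 ⇒ sub: x = 1.

Answer: x ∈ {1}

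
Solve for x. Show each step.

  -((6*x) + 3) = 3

Step 1. [-((6*x) + 3) = 3] leading − — multiply by −1. So neg: (6*x) + 3 = -3.
Step 2. [(6*x) + 3 = -3] subtract 3: x sits inside (… + 3), so sub: 6*x = -6.
Step 3. [6*x = -6] 6 out front; divide by 6 ⇒ div: x = -1.

Answer: x ∈ {-1}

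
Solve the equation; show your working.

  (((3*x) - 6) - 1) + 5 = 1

Step 1. [(((3*x) - 6) - 1) + 5 = 1] subtract 5: x sits inside (… + 5), so sub: ((3*x) - 6) - 1 = -4.
Step 2. [((3*x) - 6) - 1 = -4] add 1: x sits inside (… - 1). So sub: (3*x) - 6 = -3.
Step 3. [(3*x) - 6 = -3] 3 | LHS and 3 | -3: pull 3 out. So factor: x - 2 = -1.
Step 4. [x - 2 = -1] the outer -2 inverts by adding 2, so sub: x = 1.

Answer: x ∈ {1}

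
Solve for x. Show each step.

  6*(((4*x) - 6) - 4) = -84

Step 1. [6*(((4*x) - 6) - 4) = -84] 6 out front; divide by 6, so div: ((4*x) - 6) - 4 = -14.
Step 2. [((4*x) - 6) - 4 = -14] add 4: x sits inside (… - 4) ⇒ sub: (4*x) - 6 = -10.
Step 3. [(4*x) - 6 = -10] peel the -6: add 6 from each side ⇒ sub: 4*x = -4.
Step 4. [4*x = -4] LHS = 4·(…); ÷4 both sides, so div: x = -1.

Answer: x ∈ {-1}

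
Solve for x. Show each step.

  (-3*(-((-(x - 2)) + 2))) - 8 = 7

Step 1. [(-3*(-((-(x - 2)) + 2))) - 8 = 7] the outer -8 inverts by adding 8, so sub: -3*(-((-(x - 2)) + 2)) = 15.
Step 2. [-3*(-((-(x - 2)) + 2)) = 15] -3·(inner) — divide through by -3 ⇒ div: -((-(x - 2)) + 2) = -5.
Step 3. [-((-(x - 2)) + 2) = -5] leading − — multiply by −1 ⇒ neg: (-(x - 2)) + 2 = 5.
Step 4. [(-(x - 2)) + 2 = 5] the outer +2 inverts by subtracting 2. So sub: -(x - 2) = 3.
Step 5. [-(x - 2) = 3] leading − — multiply by −1 ⇒ neg: x - 2 = -3.
Step 6. [x - 2 = -3] the outer -2 inverts by adding 2. So sub: x = -1.

Answer: x ∈ {-1}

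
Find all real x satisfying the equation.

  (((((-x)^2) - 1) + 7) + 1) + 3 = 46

Step 1. [(((((-x)^2) - 1) + 7) + 1) + 3 = 46] subtract 3: x sits inside (… + 3), so sub: ((((-x)^2) - 1) + 7) + 1 = 43.
Step 2. [((((-x)^2) - 1) + 7) + 1 = 43] peel the +1: subtract 1 from each side. So sub: (((-x)^2) - 1) + 7 = 42.
Step 3. [(((-x)^2) - 1) + 7 = 42] subtract 7: x sits inside (… + 7) ⇒ sub: ((-x)^2) - 1 = 35.
Step 4. [((-x)^2) - 1 = 35] -1 is outermost — add 1 both sides, so sub: (-x)^2 = 36.
Step 5. [(-x)^2 = 36] LHS squared, RHS 36 ≥ 0: apply √ (±), so sqrt: -x = 6 or -6.
Step 6. [-x = 6 or -6] LHS negated; negate both sides, so neg: x = -6 or 6.

Answer: x ∈ {-6, 6}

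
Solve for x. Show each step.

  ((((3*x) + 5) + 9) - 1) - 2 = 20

Step 1. [((((3*x) + 5) + 9) - 1) - 2 = 20] peel the -2: add 2 from each side. So sub: (((3*x) + 5) + 9) - 1 = 22.
Step 2. [(((3*x) + 5) + 9) - 1 = 22] add 1: x sits inside (… - 1) ⇒ sub: ((3*x) + 5) + 9 = 23.
Step 3. [((3*x) + 5) + 9 = 23] subtract 9: x sits inside (… + 9), so sub: (3*x) + 5 = 14.
Step 4. [(3*x) + 5 = 14] +5 is outermost — subtract 5 both sides ⇒ sub: 3*x = 9.
Step 5. [3*x = 9] leading coefficient 3: divide by 3. So div: x = 3.

Answer: x ∈ {3}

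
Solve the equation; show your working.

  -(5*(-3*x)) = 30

Step 1. [-(5*(-3*x)) = 30] LHS negated; negate both sides, so neg: 5*(-3*x) = -30.
Step 2. [5*(-3*x) = -30] LHS = 5·(…); ÷5 both sides ⇒ div: -3*x = -6.
Step 3. [-3*x = -6] -3·(inner) — divide through by -3 ⇒ div: x = 2.

Answer: x ∈ {2}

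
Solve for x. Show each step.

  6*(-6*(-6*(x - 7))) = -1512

Step 1. [6*(-6*(-6*(x - 7))) = -1512] divide by the outer 6, so div: -6*(-6*(x - 7)) = -252.
Step 2. [-6*(-6*(x - 7)) = -252] -6 out front; divide by -6, so div: -6*(x - 7) = 42.
Step 3. [-6*(x - 7) = 42] -6 out front; divide by -6 ⇒ div: x - 7 = -7.
Step 4. [x - 7 = -7] add 7: x sits inside (… - 7), so sub: x = 0.

Answer: x ∈ {0}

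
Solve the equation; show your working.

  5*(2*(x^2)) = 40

Step 1. [5*(2*(x^2)) = 40] LHS = 5·(…); ÷5 both sides, so div: 2*(x^2) = 8.
Step 2. [2*(x^2) = 8] LHS = 2·(…); ÷2 both sides. So div: x^2 = 4.
Step 3. [x^2 = 4] √ both sides: 4 ≥ 0 gives two branches ⇒ sqrt: x = 2 or -2.

Answer: x ∈ {-2, 2}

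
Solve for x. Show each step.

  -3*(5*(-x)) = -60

Step 1. [-3*(5*(-x)) = -60] divide by the outer -3. So div: 5*(-x) = 20.
Step 2. [5*(-x) = 20] 5 out front; divide by 5 ⇒ div: -x = 4.
Step 3. [-x = 4] leading − — multiply by −1, so neg: x = -4.

Answer: x ∈ {-4}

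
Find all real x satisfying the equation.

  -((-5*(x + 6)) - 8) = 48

Step 1. [-((-5*(x + 6)) - 8) = 48] LHS negated; negate both sides, so neg: (-5*(x + 6)) - 8 = -48.
Step 2. [(-5*(x + 6)) - 8 = -48] -8 is outermost — add 8 both sides. So sub: -5*(x + 6) = -40.
Step 3. [-5*(x + 6) = -40] -5 out front; divide by -5, so div: x + 6 = 8.
Step 4. [x + 6 = 8] subtract 6: x sits inside (… + 6). So sub: x = 2.

Answer: x ∈ {2}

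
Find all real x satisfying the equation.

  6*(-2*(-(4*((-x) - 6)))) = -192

Step 1. [6*(-2*(-(4*((-x) - 6)))) = -192] divide by the outer 6. So div: -2*(-(4*((-x) - 6))) = -32.
Step 2. [-2*(-(4*((-x) - 6))) = -32] leading coefficient -2: divide by -2 ⇒ div: -(4*((-x) - 6)) = 16.
Step 3. [-(4*((-x) - 6)) = 16] LHS negated; negate both sides, so neg: 4*((-x) - 6) = -16.
Step 4. [4*((-x) - 6) = -16] 4·(inner) — divide through by 4, so div: (-x) - 6 = -4.
Step 5. [(-x) - 6 = -4] peel the -6: add 6 from each side ⇒ sub: -x = 2.
Step 6. [-x = 2] LHS negated; negate both sides. So neg: x = -2.

Answer: x ∈ {-2}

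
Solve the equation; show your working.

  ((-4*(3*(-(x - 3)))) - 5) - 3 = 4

Step 1. [((-4*(3*(-(x - 3)))) - 5) - 3 = 4] add 3: x sits inside (… - 3) ⇒ sub: (-4*(3*(-(x - 3)))) - 5 = 7.
Step 2. [(-4*(3*(-(x - 3)))) - 5 = 7] peel the -5: add 5 from each side, so sub: -4*(3*(-(x - 3))) = 12.
Step 3. [-4*(3*(-(x - 3))) = 12] LHS = -4·(…); ÷-4 both sides ⇒ div: 3*(-(x - 3)) = -3.
Step 4. [3*(-(x - 3)) = -3] leading coefficient 3: divide by 3. So div: -(x - 3) = -1.
Step 5. [-(x - 3) = -1] flip signs both sides, so neg: x - 3 = 1.
Step 6. [x - 3 = 1] 3 comes off first (add 3). So sub: x = 4.

Answer: x ∈ {4}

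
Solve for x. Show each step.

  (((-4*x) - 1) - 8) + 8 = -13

Step 1. [(((-4*x) - 1) - 8) + 8 = -13] the outer +8 inverts by subtracting 8 ⇒ sub: ((-4*x) - 1) - 8 = -21.
Step 2. [((-4*x) - 1) - 8 = -21] the outer -8 inverts by adding 8, so sub: (-4*x) - 1 = -13.
Step 3. [(-4*x) - 1 = -13] the outer -1 inverts by adding 1, so sub: -4*x = -12.
Step 4. [-4*x = -12] leading coefficient -4: divide by -4, so div: x = 3.

Answer: x ∈ {3}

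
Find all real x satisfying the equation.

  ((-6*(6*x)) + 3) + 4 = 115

Step 1. [((-6*(6*x)) + 3) + 4 = 115] 4 comes off first (subtract 4) ⇒ sub: (-6*(6*x)) + 3 = 111.
Step 2. [(-6*(6*x)) + 3 = 111] +3 is outermost — subtract 3 both sides, so sub: -6*(6*x) = 108.
Step 3. [-6*(6*x) = 108] leading coefficient -6: divide by -6 ⇒ div: 6*x = -18.
Step 4. [6*x = -18] LHS = 6·(…); ÷6 both sides. So div: x = -3.

Answer: x ∈ {-3}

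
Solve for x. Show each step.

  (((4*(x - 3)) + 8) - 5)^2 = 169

Step 1. [(((4*(x - 3)) + 8) - 5)^2 = 169] √ both sides: 169 ≥ 0 gives two branches, so sqrt: ((4*(x - 3)) + 8) - 5 = 13 or -13.
Step 2. [((4*(x - 3)) + 8) - 5 = 13 or -13] 5 comes off first (add 5) ⇒ sub: (4*(x - 3)) + 8 = 18 or -8.
Step 3. [(4*(x - 3)) + 8 = 18 or -8] the outer +8 inverts by subtracting 8 ⇒ sub: 4*(x - 3) = 10 or -16.
Step 4. [4*(x - 3) = 10 or -16] leading coefficient 4: divide by 4, so div: x - 3 = 5/2 or -4.
Step 5. [x - 3 = 5/2 or -4] 3 comes off first (add 3), so sub: x = 11/2 or -1.

Answer: x ∈ {-1, 11/2}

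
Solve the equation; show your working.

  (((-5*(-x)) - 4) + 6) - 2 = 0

Step 1. [(((-5*(-x)) - 4) + 6) - 2 = 0] 2 comes off first (add 2), so sub: ((-5*(-x)) - 4) + 6 = 2.
Step 2. [((-5*(-x)) - 4) + 6 = 2] 6 comes off first (subtract 6) ⇒ sub: (-5*(-x)) - 4 = -4.
Step 3. [(-5*(-x)) - 4 = -4] the outer -4 inverts by adding 4, so sub: -5*(-x) = 0.
Step 4. [-5*(-x) = 0] -5 out front; divide by -5 ⇒ div: -x = 0.
Step 5. [-x = 0] leading − — multiply by −1, so neg: x = 0.

Answer: x ∈ {0}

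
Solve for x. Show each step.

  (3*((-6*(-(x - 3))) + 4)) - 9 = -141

Step 1. [(3*((-6*(-(x - 3))) + 4)) - 9 = -141] the outer -9 inverts by adding 9, so sub: 3*((-6*(-(x - 3))) + 4) = -132.
Step 2. [3*((-6*(-(x - 3))) + 4) = -132] divide by the outer 3 ⇒ div: (-6*(-(x - 3))) + 4 = -44.
Step 3. [(-6*(-(x - 3))) + 4 = -44] the outer +4 inverts by subtracting 4 ⇒ sub: -6*(-(x - 3)) = -48.
Step 4. [-6*(-(x - 3)) = -48] divide by the outer -6. So div: -(x - 3) = 8.
Step 5. [-(x - 3) = 8] flip signs both sides. So neg: x - 3 = -8.
Step 6. [x - 3 = -8] -3 is outermost — add 3 both sides. So sub: x = -5.

Answer: x ∈ {-5}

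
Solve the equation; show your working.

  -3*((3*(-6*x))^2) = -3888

Step 1. [-3*((3*(-6*x))^2) = -3888] -3·(inner) — divide through by -3 ⇒ div: (3*(-6*x))^2 = 1296.
Step 2. [(3*(-6*x))^2 = 1296] 1296 ≥ 0, LHS is (·)² — take ±√, so sqrt: 3*(-6*x) = 36 or -36.
Step 3. [3*(-6*x) = 36 or -36] 3 out front; divide by 3 ⇒ div: -6*x = 12 or -12.
Step 4. [-6*x = 12 or -12] -6·(inner) — divide through by -6 ⇒ div: x = -2 or 2.

Answer: x ∈ {-2, 2}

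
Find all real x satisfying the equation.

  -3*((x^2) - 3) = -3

Step 1. [-3*((x^2) - 3) = -3] leading coefficient -3: divide by -3, so div: (x^2) - 3 = 1.
Step 2. [(x^2) - 3 = 1] the outer -3 inverts by adding 3 ⇒ sub: x^2 = 4.
Step 3. [x^2 = 4] √ both sides: 4 ≥ 0 gives two branches, so sqrt: x = 2 or -2.

Answer: x ∈ {-2, 2}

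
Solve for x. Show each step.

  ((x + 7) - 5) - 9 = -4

Step 1. [((x + 7) - 5) - 9 = -4] add 9: x sits inside (… - 9). So sub: (x + 7) - 5 = 5.
Step 2. [(x + 7) - 5 = 5] the outer -5 inverts by adding 5 ⇒ sub: x + 7 = 10.
Step 3. [x + 7 = 10] subtract 7: x sits inside (… + 7), so sub: x = 3.

Answer: x ∈ {3}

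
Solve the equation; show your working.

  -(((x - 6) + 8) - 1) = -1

Step 1. [-(((x - 6) + 8) - 1) = -1] LHS negated; negate both sides, so neg: ((x - 6) + 8) - 1 = 1.
Step 2. [((x - 6) + 8) - 1 = 1] 1 comes off first (add 1), so sub: (x - 6) + 8 = 2.
Step 3. [(x - 6) + 8 = 2] +8 is outermost — subtract 8 both sides, so sub: x - 6 = -6.
Step 4. [x - 6 = -6] peel the -6: add 6 from each side, so sub: x = 0.

Answer: x ∈ {0}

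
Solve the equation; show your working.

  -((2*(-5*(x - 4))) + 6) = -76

Step 1. [-((2*(-5*(x - 4))) + 6) = -76] flip signs both sides ⇒ neg: (2*(-5*(x - 4))) + 6 = 76.
Step 2. [(2*(-5*(x - 4))) + 6 = 76] common factor 2 (LHS and 76) — divide through. So factor: (-5*(x - 4)) + 3 = 38.
Step 3. [(-5*(x - 4)) + 3 = 38] 3 comes off first (subtract 3). So sub: -5*(x - 4) = 35.
Step 4. [-5*(x - 4) = 35] -5 out front; divide by -5. So div: x - 4 = -7.
Step 5. [x - 4 = -7] add 4: x sits inside (… - 4) ⇒ sub: x = -3.

Answer: x ∈ {-3}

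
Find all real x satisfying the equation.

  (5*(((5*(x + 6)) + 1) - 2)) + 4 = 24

Step 1. [(5*(((5*(x + 6)) + 1) - 2)) + 4 = 24] 4 comes off first (subtract 4), so sub: 5*(((5*(x + 6)) + 1) - 2) = 20.
Step 2. [5*(((5*(x + 6)) + 1) - 2) = 20] 5·(inner) — divide through by 5. So div: ((5*(x + 6)) + 1) - 2 = 4.
Step 3. [((5*(x + 6)) + 1) - 2 = 4] -2 is outermost — add 2 both sides ⇒ sub: (5*(x + 6)) + 1 = 6.
Step 4. [(5*(x + 6)) + 1 = 6] the outer +1 inverts by subtracting 1, so sub: 5*(x + 6) = 5.
Step 5. [5*(x + 6) = 5] divide by the outer 5 ⇒ div: x + 6 = 1.
Step 6. [x + 6 = 1] subtract 6: x sits inside (… + 6). So sub: x = -5.

Answer: x ∈ {-5}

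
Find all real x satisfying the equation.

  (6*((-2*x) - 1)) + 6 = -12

Step 1. [(6*((-2*x) - 1)) + 6 = -12] 6 comes off first (subtract 6) ⇒ sub: 6*((-2*x) - 1) = -18.
Step 2. [6*((-2*x) - 1) = -18] divide by the outer 6 ⇒ div: (-2*x) - 1 = -3.
Step 3. [(-2*x) - 1 = -3] peel the -1: add 1 from each side, so sub: -2*x = -2.
Step 4. [-2*x = -2] divide by the outer -2 ⇒ div: x = 1.

Answer: x ∈ {1}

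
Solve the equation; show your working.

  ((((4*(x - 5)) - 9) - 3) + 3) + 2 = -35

Step 1. [((((4*(x - 5)) - 9) - 3) + 3) + 2 = -35] the outer +2 inverts by subtracting 2. So sub: (((4*(x - 5)) - 9) - 3) + 3 = -37.
Step 2. [(((4*(x - 5)) - 9) - 3) + 3 = -37] the outer +3 inverts by subtracting 3 ⇒ sub: ((4*(x - 5)) - 9) - 3 = -40.
Step 3. [((4*(x - 5)) - 9) - 3 = -40] add 3: x sits inside (… - 3), so sub: (4*(x - 5)) - 9 = -37.
Step 4. [(4*(x - 5)) - 9 = -37] the outer -9 inverts by adding 9 ⇒ sub: 4*(x - 5) = -28.
Step 5. [4*(x - 5) = -28] LHS = 4·(…); ÷4 both sides, so div: x - 5 = -7.
Step 6. [x - 5 = -7] -5 is outermost — add 5 both sides ⇒ sub: x = -2.

Answer: x ∈ {-2}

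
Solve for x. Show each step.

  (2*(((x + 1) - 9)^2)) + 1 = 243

Step 1. [(2*(((x + 1) - 9)^2)) + 1 = 243] the outer +1 inverts by subtracting 1, so sub: 2*(((x + 1) - 9)^2) = 242.
Step 2. [2*(((x + 1) - 9)^2) = 242] 2 out front; divide by 2. So div: ((x + 1) - 9)^2 = 121.
Step 3. [((x + 1) - 9)^2 = 121] LHS squared, RHS 121 ≥ 0: apply √ (±). So sqrt: (x + 1) - 9 = 11 or -11.
Step 4. [(x + 1) - 9 = 11 or -11] add 9: x sits inside (… - 9), so sub: x + 1 = 20 or -2.
Step 5. [x + 1 = 20 or -2] +1 is outermost — subtract 1 both sides. So sub: x = 19 or -3.

Answer: x ∈ {-3, 19}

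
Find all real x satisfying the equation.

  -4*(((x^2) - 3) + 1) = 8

Step 1. [-4*(((x^2) - 3) + 1) = 8] -4 out front; divide by -4. So div: ((x^2) - 3) + 1 = -2.
Step 2. [((x^2) - 3) + 1 = -2] subtract 1: x sits inside (… + 1). So sub: (x^2) - 3 = -3.
Step 3. [(x^2) - 3 = -3] 3 comes off first (add 3), so sub: x^2 = 0.
Step 4. [x^2 = 0] LHS squared, RHS 0 ≥ 0: apply √ (±) ⇒ sqrt: x = 0.

Answer: x ∈ {0}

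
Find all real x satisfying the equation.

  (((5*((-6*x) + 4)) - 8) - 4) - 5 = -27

Step 1. [(((5*((-6*x) + 4)) - 8) - 4) - 5 = -27] 5 comes off first (add 5), so sub: ((5*((-6*x) + 4)) - 8) - 4 = -22.
Step 2. [((5*((-6*x) + 4)) - 8) - 4 = -22] peel the -4: add 4 from each side ⇒ sub: (5*((-6*x) + 4)) - 8 = -18.
Step 3. [(5*((-6*x) + 4)) - 8 = -18] peel the -8: add 8 from each side ⇒ sub: 5*((-6*x) + 4) = -10.
Step 4. [5*((-6*x) + 4) = -10] divide by the outer 5. So div: (-6*x) + 4 = -2.
Step 5. [(-6*x) + 4 = -2] +4 is outermost — subtract 4 both sides, so sub: -6*x = -6.
Step 6. [-6*x = -6] leading coefficient -6: divide by -6, so div: x = 1.

Answer: x ∈ {1}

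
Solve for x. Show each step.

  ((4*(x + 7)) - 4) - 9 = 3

Step 1. [((4*(x + 7)) - 4) - 9 = 3] 9 comes off first (add 9) ⇒ sub: (4*(x + 7)) - 4 = 12.
Step 2. [(4*(x + 7)) - 4 = 12] 4 comes off first (add 4). So sub: 4*(x + 7) = 16.
Step 3. [4*(x + 7) = 16] 4 out front; divide by 4, so div: x + 7 = 4.
Step 4. [x + 7 = 4] peel the +7: subtract 7 from each side. So sub: x = -3.

Answer: x ∈ {-3}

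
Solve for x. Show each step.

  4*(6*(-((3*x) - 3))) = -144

Step 1. [4*(6*(-((3*x) - 3))) = -144] leading coefficient 4: divide by 4 ⇒ div: 6*(-((3*x) - 3)) = -36.
Step 2. [6*(-((3*x) - 3)) = -36] LHS = 6·(…); ÷6 both sides, so div: -((3*x) - 3) = -6.
Step 3. [-((3*x) - 3) = -6] flip signs both sides. So neg: (3*x) - 3 = 6.
Step 4. [(3*x) - 3 = 6] common factor 3 (LHS and 6) — divide through. So factor: x - 1 = 2.
Step 5. [x - 1 = 2] peel the -1: add 1 from each side ⇒ sub: x = 3.

Answer: x ∈ {3}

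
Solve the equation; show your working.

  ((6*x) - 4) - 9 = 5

Step 1. [((6*x) - 4) - 9 = 5] add 9: x sits inside (… - 9). So sub: (6*x) - 4 = 14.
Step 2. [(6*x) - 4 = 14] -4 is outermost — add 4 both sides. So sub: 6*x = 18.
Step 3. [6*x = 18] 6 out front; divide by 6 ⇒ div: x = 3.

Answer: x ∈ {3}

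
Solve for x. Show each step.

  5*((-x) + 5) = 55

Step 1. [5*((-x) + 5) = 55] 5 out front; divide by 5. So div: (-x) + 5 = 11.
Step 2. [(-x) + 5 = 11] the outer +5 inverts by subtracting 5. So sub: -x = 6.
Step 3. [-x = 6] LHS negated; negate both sides. So neg: x = -6.

Answer: x ∈ {-6}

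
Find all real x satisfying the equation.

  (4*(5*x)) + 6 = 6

Step 1. [(4*(5*x)) + 6 = 6] peel the +6: subtract 6 from each side ⇒ sub: 4*(5*x) = 0.
Step 2. [4*(5*x) = 0] 4 out front; divide by 4 ⇒ div: 5*x = 0.
Step 3. [5*x = 0] 5·(inner) — divide through by 5 ⇒ div: x = 0.

Answer: x ∈ {0}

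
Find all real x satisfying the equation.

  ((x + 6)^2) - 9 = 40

Step 1. [((x + 6)^2) - 9 = 40] 9 comes off first (add 9) ⇒ sub: (x + 6)^2 = 49.
Step 2. [(x + 6)^2 = 49] √ both sides: 49 ≥ 0 gives two branches, so sqrt: x + 6 = 7 or -7.
Step 3. [x + 6 = 7 or -7] the outer +6 inverts by subtracting 6, so sub: x = 1 or -13.

Answer: x ∈ {-13, 1}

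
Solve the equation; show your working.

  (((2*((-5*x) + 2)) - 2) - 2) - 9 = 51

Step 1. [(((2*((-5*x) + 2)) - 2) - 2) - 9 = 51] add 9: x sits inside (… - 9) ⇒ sub: ((2*((-5*x) + 2)) - 2) - 2 = 60.
Step 2. [((2*((-5*x) + 2)) - 2) - 2 = 60] -2 is outermost — add 2 both sides ⇒ sub: (2*((-5*x) + 2)) - 2 = 62.
Step 3. [(2*((-5*x) + 2)) - 2 = 62] peel the -2: add 2 from each side, so sub: 2*((-5*x) + 2) = 64.
Step 4. [2*((-5*x) + 2) = 64] divide by the outer 2, so div: (-5*x) + 2 = 32.
Step 5. [(-5*x) + 2 = 32] subtract 2: x sits inside (… + 2). So sub: -5*x = 30.
Step 6. [-5*x = 30] -5·(inner) — divide through by -5. So div: x = -6.

Answer: x ∈ {-6}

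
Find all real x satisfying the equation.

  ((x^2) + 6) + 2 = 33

Step 1. [((x^2) + 6) + 2 = 33] the outer +2 inverts by subtracting 2. So sub: (x^2) + 6 = 31.
Step 2. [(x^2) + 6 = 31] +6 is outermost — subtract 6 both sides ⇒ sub: x^2 = 25.
Step 3. [x^2 = 25] √ both sides: 25 ≥ 0 gives two branches, so sqrt: x = 5 or -5.

Answer: x ∈ {-5, 5}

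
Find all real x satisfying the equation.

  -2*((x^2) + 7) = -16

Step 1. [-2*((x^2) + 7) = -16] LHS = -2·(…); ÷-2 both sides. So div: (x^2) + 7 = 8.
Step 2. [(x^2) + 7 = 8] +7 is outermost — subtract 7 both sides. So sub: x^2 = 1.
Step 3. [x^2 = 1] √ both sides: 1 ≥ 0 gives two branches, so sqrt: x = 1 or -1.

Answer: x ∈ {-1, 1}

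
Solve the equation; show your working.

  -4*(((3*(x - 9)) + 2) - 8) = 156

Step 1. [-4*(((3*(x - 9)) + 2) - 8) = 156] divide by the outer -4 ⇒ div: ((3*(x - 9)) + 2) - 8 = -39.
Step 2. [((3*(x - 9)) + 2) - 8 = -39] peel the -8: add 8 from each side ⇒ sub: (3*(x - 9)) + 2 = -31.
Step 3. [(3*(x - 9)) + 2 = -31] peel the +2: subtract 2 from each side ⇒ sub: 3*(x - 9) = -33.
Step 4. [3*(x - 9) = -33] 3 out front; divide by 3, so div: x - 9 = -11.
Step 5. [x - 9 = -11] add 9: x sits inside (… - 9), so sub: x = -2.

Answer: x ∈ {-2}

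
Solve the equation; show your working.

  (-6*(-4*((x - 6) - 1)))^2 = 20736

Step 1. [(-6*(-4*((x - 6) - 1)))^2 = 20736] √ both sides: 20736 ≥ 0 gives two branches. So sqrt: -6*(-4*((x - 6) - 1)) = 144 or -144.
Step 2. [-6*(-4*((x - 6) - 1)) = 144 or -144] leading coefficient -6: divide by -6, so div: -4*((x - 6) - 1) = -24 or 24.
Step 3. [-4*((x - 6) - 1) = -24 or 24] leading coefficient -4: divide by -4. So div: (x - 6) - 1 = 6 or -6.
Step 4. [(x - 6) - 1 = 6 or -6] add 1: x sits inside (… - 1) ⇒ sub: x - 6 = 7 or -5.
Step 5. [x - 6 = 7 or -5] add 6: x sits inside (… - 6). So sub: x = 13 or 1.

Answer: x ∈ {1, 13}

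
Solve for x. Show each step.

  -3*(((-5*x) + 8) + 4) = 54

Step 1. [-3*(((-5*x) + 8) + 4) = 54] LHS = -3·(…); ÷-3 both sides, so div: ((-5*x) + 8) + 4 = -18.
Step 2. [((-5*x) + 8) + 4 = -18] +4 is outermost — subtract 4 both sides, so sub: (-5*x) + 8 = -22.
Step 3. [(-5*x) + 8 = -22] peel the +8: subtract 8 from each side ⇒ sub: -5*x = -30.
Step 4. [-5*x = -30] -5 out front; divide by -5. So div: x = 6.

Answer: x ∈ {6}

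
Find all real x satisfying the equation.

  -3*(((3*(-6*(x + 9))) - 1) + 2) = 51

Step 1. [-3*(((3*(-6*(x + 9))) - 1) + 2) = 51] LHS = -3·(…); ÷-3 both sides. So div: ((3*(-6*(x + 9))) - 1) + 2 = -17.
Step 2. [((3*(-6*(x + 9))) - 1) + 2 = -17] +2 is outermost — subtract 2 both sides. So sub: (3*(-6*(x + 9))) - 1 = -19.
Step 3. [(3*(-6*(x + 9))) - 1 = -19] 1 comes off first (add 1), so sub: 3*(-6*(x + 9)) = -18.
Step 4. [3*(-6*(x + 9)) = -18] 3 out front; divide by 3 ⇒ div: -6*(x + 9) = -6.
Step 5. [-6*(x + 9) = -6] divide by the outer -6. So div: x + 9 = 1.
Step 6. [x + 9 = 1] the outer +9 inverts by subtracting 9 ⇒ sub: x = -8.

Answer: x ∈ {-8}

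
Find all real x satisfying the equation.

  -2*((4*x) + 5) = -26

Step 1. [-2*((4*x) + 5) = -26] leading coefficient -2: divide by -2, so div: (4*x) + 5 = 13.
Step 2. [(4*x) + 5 = 13] 5 comes off first (subtract 5), so sub: 4*x = 8.
Step 3. [4*x = 8] leading coefficient 4: divide by 4. So div: x = 2.

Answer: x ∈ {2}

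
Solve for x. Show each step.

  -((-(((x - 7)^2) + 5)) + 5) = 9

Step 1. [-((-(((x - 7)^2) + 5)) + 5) = 9] LHS negated; negate both sides, so neg: (-(((x - 7)^2) + 5)) + 5 = -9.
Step 2. [(-(((x - 7)^2) + 5)) + 5 = -9] the outer +5 inverts by subtracting 5, so sub: -(((x - 7)^2) + 5) = -14.
Step 3. [-(((x - 7)^2) + 5) = -14] leading − — multiply by −1, so neg: ((x - 7)^2) + 5 = 14.
Step 4. [((x - 7)^2) + 5 = 14] the outer +5 inverts by subtracting 5, so sub: (x - 7)^2 = 9.
Step 5. [(x - 7)^2 = 9] LHS squared, RHS 9 ≥ 0: apply √ (±). So sqrt: x - 7 = 3 or -3.
Step 6. [x - 7 = 3 or -3] the outer -7 inverts by adding 7 ⇒ sub: x = 10 or 4.

Answer: x ∈ {4, 10}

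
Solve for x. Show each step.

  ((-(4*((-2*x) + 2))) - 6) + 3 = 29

Step 1. [((-(4*((-2*x) + 2))) - 6) + 3 = 29] peel the +3: subtract 3 from each side, so sub: (-(4*((-2*x) + 2))) - 6 = 26.
Step 2. [(-(4*((-2*x) + 2))) - 6 = 26] add 6: x sits inside (… - 6), so sub: -(4*((-2*x) + 2)) = 32.
Step 3. [-(4*((-2*x) + 2)) = 32] leading − — multiply by −1. So neg: 4*((-2*x) + 2) = -32.
Step 4. [4*((-2*x) + 2) = -32] divide by the outer 4. So div: (-2*x) + 2 = -8.
Step 5. [(-2*x) + 2 = -8] common factor -2 (LHS and -8) — divide through. So factor: x - 1 = 4.
Step 6. [x - 1 = 4] add 1: x sits inside (… - 1), so sub: x = 5.

Answer: x ∈ {5}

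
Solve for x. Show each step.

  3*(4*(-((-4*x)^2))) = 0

Step 1. [3*(4*(-((-4*x)^2))) = 0] 3 out front; divide by 3. So div: 4*(-((-4*x)^2)) = 0.
Step 2. [4*(-((-4*x)^2)) = 0] LHS = 4·(…); ÷4 both sides ⇒ div: -((-4*x)^2) = 0.
Step 3. [-((-4*x)^2) = 0] LHS negated; negate both sides. So neg: (-4*x)^2 = 0.
Step 4. [(-4*x)^2 = 0] LHS squared, RHS 0 ≥ 0: apply √ (±). So sqrt: -4*x = 0.
Step 5. [-4*x = 0] -4 out front; divide by -4, so div: x = 0.

Answer: x ∈ {0}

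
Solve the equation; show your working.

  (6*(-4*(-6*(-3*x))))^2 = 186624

Step 1. [(6*(-4*(-6*(-3*x))))^2 = 186624] LHS squared, RHS 186624 ≥ 0: apply √ (±) ⇒ sqrt: 6*(-4*(-6*(-3*x))) = 432 or -432.
Step 2. [6*(-4*(-6*(-3*x))) = 432 or -432] LHS = 6·(…); ÷6 both sides ⇒ div: -4*(-6*(-3*x)) = 72 or -72.
Step 3. [-4*(-6*(-3*x)) = 72 or -72] -4·(inner) — divide through by -4, so div: -6*(-3*x) = -18 or 18.
Step 4. [-6*(-3*x) = -18 or 18] divide by the outer -6. So div: -3*x = 3 or -3.
Step 5. [-3*x = 3 or -3] -3·(inner) — divide through by -3, so div: x = -1 or 1.

Answer: x ∈ {-1, 1}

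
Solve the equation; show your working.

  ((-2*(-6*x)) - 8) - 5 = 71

Step 1. [((-2*(-6*x)) - 8) - 5 = 71] 5 comes off first (add 5). So sub: (-2*(-6*x)) - 8 = 76.
Step 2. [(-2*(-6*x)) - 8 = 76] -2 | LHS and -2 | 76: pull -2 out. So factor: (-6*x) + 4 = -38.
Step 3. [(-6*x) + 4 = -38] 4 comes off first (subtract 4) ⇒ sub: -6*x = -42.
Step 4. [-6*x = -42] -6·(inner) — divide through by -6. So div: x = 7.

Answer: x ∈ {7}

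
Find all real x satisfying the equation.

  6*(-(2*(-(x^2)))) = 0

Step 1. [6*(-(2*(-(x^2)))) = 0] 6·(inner) — divide through by 6 ⇒ div: -(2*(-(x^2))) = 0.
Step 2. [-(2*(-(x^2))) = 0] LHS negated; negate both sides ⇒ neg: 2*(-(x^2)) = 0.
Step 3. [2*(-(x^2)) = 0] leading coefficient 2: divide by 2, so div: -(x^2) = 0.
Step 4. [-(x^2) = 0] flip signs both sides ⇒ neg: x^2 = 0.
Step 5. [x^2 = 0] LHS squared, RHS 0 ≥ 0: apply √ (±) ⇒ sqrt: x = 0.

Answer: x ∈ {0}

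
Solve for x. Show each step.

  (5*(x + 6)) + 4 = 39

Step 1. [(5*(x + 6)) + 4 = 39] +4 is outermost — subtract 4 both sides. So sub: 5*(x + 6) = 35.
Step 2. [5*(x + 6) = 35] 5 out front; divide by 5, so div: x + 6 = 7.
Step 3. [x + 6 = 7] peel the +6: subtract 6 from each side, so sub: x = 1.

Answer: x ∈ {1}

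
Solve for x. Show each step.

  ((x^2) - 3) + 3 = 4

Step 1. [((x^2) - 3) + 3 = 4] peel the +3: subtract 3 from each side ⇒ sub: (x^2) - 3 = 1.
Step 2. [(x^2) - 3 = 1] the outer -3 inverts by adding 3. So sub: x^2 = 4.
Step 3. [x^2 = 4] √ both sides: 4 ≥ 0 gives two branches. So sqrt: x = 2 or -2.

Answer: x ∈ {-2, 2}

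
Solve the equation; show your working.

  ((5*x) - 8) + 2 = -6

Step 1. [((5*x) - 8) + 2 = -6] +2 is outermost — subtract 2 both sides, so sub: (5*x) - 8 = -8.
Step 2. [(5*x) - 8 = -8] peel the -8: add 8 from each side, so sub: 5*x = 0.
Step 3. [5*x = 0] 5·(inner) — divide through by 5. So div: x = 0.

Answer: x ∈ {0}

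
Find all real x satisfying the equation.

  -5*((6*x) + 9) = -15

Step 1. [-5*((6*x) + 9) = -15] -5·(inner) — divide through by -5, so div: (6*x) + 9 = 3.
Step 2. [(6*x) + 9 = 3] the outer +9 inverts by subtracting 9. So sub: 6*x = -6.
Step 3. [6*x = -6] 6 out front; divide by 6, so div: x = -1.

Answer: x ∈ {-1}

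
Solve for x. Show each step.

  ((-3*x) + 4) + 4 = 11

Step 1. [((-3*x) + 4) + 4 = 11] the outer +4 inverts by subtracting 4, so sub: (-3*x) + 4 = 7.
Step 2. [(-3*x) + 4 = 7] +4 is outermost — subtract 4 both sides, so sub: -3*x = 3.
Step 3. [-3*x = 3] -3 out front; divide by -3, so div: x = -1.

Answer: x ∈ {-1}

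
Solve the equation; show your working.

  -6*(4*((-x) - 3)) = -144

Step 1. [-6*(4*((-x) - 3)) = -144] -6·(inner) — divide through by -6. So div: 4*((-x) - 3) = 24.
Step 2. [4*((-x) - 3) = 24] leading coefficient 4: divide by 4 ⇒ div: (-x) - 3 = 6.
Step 3. [(-x) - 3 = 6] the outer -3 inverts by adding 3, so sub: -x = 9.
Step 4. [-x = 9] leading − — multiply by −1 ⇒ neg: x = -9.

Answer: x ∈ {-9}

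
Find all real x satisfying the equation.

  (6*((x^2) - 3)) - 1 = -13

Step 1. [(6*((x^2) - 3)) - 1 = -13] 1 comes off first (add 1). So sub: 6*((x^2) - 3) = -12.
Step 2. [6*((x^2) - 3) = -12] leading coefficient 6: divide by 6, so div: (x^2) - 3 = -2.
Step 3. [(x^2) - 3 = -2] -3 is outermost — add 3 both sides, so sub: x^2 = 1.
Step 4. [x^2 = 1] √ both sides: 1 ≥ 0 gives two branches, so sqrt: x = 1 or -1.

Answer: x ∈ {-1, 1}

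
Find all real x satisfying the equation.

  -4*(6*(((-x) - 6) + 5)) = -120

Step 1. [-4*(6*(((-x) - 6) + 5)) = -120] divide by the outer -4 ⇒ div: 6*(((-x) - 6) + 5) = 30.
Step 2. [6*(((-x) - 6) + 5) = 30] leading coefficient 6: divide by 6 ⇒ div: ((-x) - 6) + 5 = 5.
Step 3. [((-x) - 6) + 5 = 5] peel the +5: subtract 5 from each side, so sub: (-x) - 6 = 0.
Step 4. [(-x) - 6 = 0] the outer -6 inverts by adding 6 ⇒ sub: -x = 6.
Step 5. [-x = 6] LHS negated; negate both sides ⇒ neg: x = -6.

Answer: x ∈ {-6}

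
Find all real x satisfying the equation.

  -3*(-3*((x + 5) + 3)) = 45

Step 1. [-3*(-3*((x + 5) + 3)) = 45] leading coefficient -3: divide by -3. So div: -3*((x + 5) + 3) = -15.
Step 2. [-3*((x + 5) + 3) = -15] leading coefficient -3: divide by -3 ⇒ div: (x + 5) + 3 = 5.
Step 3. [(x + 5) + 3 = 5] 3 comes off first (subtract 3), so sub: x + 5 = 2.
Step 4. [x + 5 = 2] subtract 5: x sits inside (… + 5). So sub: x = -3.

Answer: x ∈ {-3}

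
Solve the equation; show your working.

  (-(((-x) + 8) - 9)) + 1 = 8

Step 1. [(-(((-x) + 8) - 9)) + 1 = 8] 1 comes off first (subtract 1), so sub: -(((-x) + 8) - 9) = 7.
Step 2. [-(((-x) + 8) - 9) = 7] leading − — multiply by −1 ⇒ neg: ((-x) + 8) - 9 = -7.
Step 3. [((-x) + 8) - 9 = -7] -9 is outermost — add 9 both sides, so sub: (-x) + 8 = 2.
Step 4. [(-x) + 8 = 2] the outer +8 inverts by subtracting 8. So sub: -x = -6.
Step 5. [-x = -6] LHS negated; negate both sides, so neg: x = 6.

Answer: x ∈ {6}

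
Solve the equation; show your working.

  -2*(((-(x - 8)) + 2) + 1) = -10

Step 1. [-2*(((-(x - 8)) + 2) + 1) = -10] LHS = -2·(…); ÷-2 both sides, so div: ((-(x - 8)) + 2) + 1 = 5.
Step 2. [((-(x - 8)) + 2) + 1 = 5] +1 is outermost — subtract 1 both sides, so sub: (-(x - 8)) + 2 = 4.
Step 3. [(-(x - 8)) + 2 = 4] the outer +2 inverts by subtracting 2, so sub: -(x - 8) = 2.
Step 4. [-(x - 8) = 2] leading − — multiply by −1 ⇒ neg: x - 8 = -2.
Step 5. [x - 8 = -2] -8 is outermost — add 8 both sides ⇒ sub: x = 6.

Answer: x ∈ {6}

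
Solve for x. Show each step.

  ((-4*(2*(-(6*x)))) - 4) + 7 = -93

Step 1. [((-4*(2*(-(6*x)))) - 4) + 7 = -93] the outer +7 inverts by subtracting 7, so sub: (-4*(2*(-(6*x)))) - 4 = -100.
Step 2. [(-4*(2*(-(6*x)))) - 4 = -100] -4 is outermost — add 4 both sides ⇒ sub: -4*(2*(-(6*x))) = -96.
Step 3. [-4*(2*(-(6*x))) = -96] -4 out front; divide by -4, so div: 2*(-(6*x)) = 24.
Step 4. [2*(-(6*x)) = 24] 2 out front; divide by 2. So div: -(6*x) = 12.
Step 5. [-(6*x) = 12] LHS negated; negate both sides ⇒ neg: 6*x = -12.
Step 6. [6*x = -12] 6·(inner) — divide through by 6, so div: x = -2.

Answer: x ∈ {-2}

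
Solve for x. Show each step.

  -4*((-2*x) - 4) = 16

Step 1. [-4*((-2*x) - 4) = 16] leading coefficient -4: divide by -4. So div: (-2*x) - 4 = -4.
Step 2. [(-2*x) - 4 = -4] the outer -4 inverts by adding 4 ⇒ sub: -2*x = 0.
Step 3. [-2*x = 0] -2 out front; divide by -2, so div: x = 0.

Answer: x ∈ {0}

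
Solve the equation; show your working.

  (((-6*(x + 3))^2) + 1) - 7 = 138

Step 1. [(((-6*(x + 3))^2) + 1) - 7 = 138] 7 comes off first (add 7). So sub: ((-6*(x + 3))^2) + 1 = 145.
Step 2. [((-6*(x + 3))^2) + 1 = 145] 1 comes off first (subtract 1). So sub: (-6*(x + 3))^2 = 144.
Step 3. [(-6*(x + 3))^2 = 144] 144 ≥ 0, LHS is (·)² — take ±√ ⇒ sqrt: -6*(x + 3) = 12 or -12.
Step 4. [-6*(x + 3) = 12 or -12] leading coefficient -6: divide by -6 ⇒ div: x + 3 = -2 or 2.
Step 5. [x + 3 = -2 or 2] peel the +3: subtract 3 from each side, so sub: x = -5 or -1.

Answer: x ∈ {-5, -1}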